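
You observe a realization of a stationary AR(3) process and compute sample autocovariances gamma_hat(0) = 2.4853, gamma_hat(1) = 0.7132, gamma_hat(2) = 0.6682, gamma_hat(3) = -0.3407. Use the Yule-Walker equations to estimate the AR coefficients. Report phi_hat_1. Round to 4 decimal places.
\hat\phi_{1} = 0.2880

The Yule-Walker equations for an AR(p) process read, in matrix form,
  Gamma_p phi = r_p,   with   (Gamma_p)_{ij} = gamma(|i - j|),
                       (r_p)_i = gamma(i),   i,j = 1..p.
Substitute the sample gammas (Toeplitz matrix and right-hand side of size 3):
  Gamma_p = [[2.4853, 0.7132, 0.6682], [0.7132, 2.4853, 0.7132], [0.6682, 0.7132, 2.4853]]
  r_p     = [0.7132, 0.6682, -0.3407]
Written out (R1..R3):
  (R1) 2.4853 phi_1 + 0.7132 phi_2 + 0.6682 phi_3 = 0.7132
  (R2) 0.7132 phi_1 + 2.4853 phi_2 + 0.7132 phi_3 = 0.6682
  (R3) 0.6682 phi_1 + 0.7132 phi_2 + 2.4853 phi_3 = -0.3407
Gaussian elimination:
  R2 <- R2 - (0.7132/2.4853) R1 = R2 - (0.286967) R1:  2.280635 phi_2 + 0.521448 phi_3 = 0.463535
  R3 <- R3 - (0.6682/2.4853) R1 = R3 - (0.268861) R1:  0.521448 phi_2 + 2.305647 phi_3 = -0.532452
  R3 <- R3 - (0.521448/2.280635) R2 = R3 - (0.228642) R2:  2.186422 phi_3 = -0.638435
Back-substitution:
  phi_hat_3 = -0.638435 / 2.186422 = -0.292
  phi_hat_2 = (0.463535 - (0.521448)(-0.292)) / 2.280635 = 0.270012
  phi_hat_1 = (0.7132 - (0.7132)(0.270012) - (0.6682)(-0.292)) / 2.4853 = 0.28799
So phi_hat = [0.2880, 0.2700, -0.2920].
Therefore phi_hat_1 = 0.2880.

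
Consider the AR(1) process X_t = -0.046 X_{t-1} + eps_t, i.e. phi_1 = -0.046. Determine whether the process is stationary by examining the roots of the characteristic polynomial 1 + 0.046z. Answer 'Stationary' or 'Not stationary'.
\text{Stationary}

The AR(p) characteristic polynomial is P(z) = 1 + 0.046z.
Stationarity requires all roots to lie outside the unit circle, i.e. |z| > 1 for every root.
This is linear in z: 1 + (0.046) z = 0  =>  z = -1/(0.046) = -21.73913,  |z| = 21.73913.
Moduli of all roots: 21.7391.
All moduli strictly greater than 1? Yes.
Verdict: Stationary.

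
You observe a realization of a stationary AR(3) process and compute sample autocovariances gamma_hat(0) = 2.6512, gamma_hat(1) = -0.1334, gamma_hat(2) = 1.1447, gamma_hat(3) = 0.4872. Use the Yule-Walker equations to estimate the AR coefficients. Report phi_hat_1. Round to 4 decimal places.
\hat\phi_{1} = -0.1440

The Yule-Walker equations for an AR(p) process read, in matrix form,
  Gamma_p phi = r_p,   with   (Gamma_p)_{ij} = gamma(|i - j|),
                       (r_p)_i = gamma(i),   i,j = 1..p.
Substitute the sample gammas (Toeplitz matrix and right-hand side of size 3):
  Gamma_p = [[2.6512, -0.1334, 1.1447], [-0.1334, 2.6512, -0.1334], [1.1447, -0.1334, 2.6512]]
  r_p     = [-0.1334, 1.1447, 0.4872]
Written out (R1..R3):
  (R1) 2.6512 phi_1 - 0.1334 phi_2 + 1.1447 phi_3 = -0.1334
  (R2) -0.1334 phi_1 + 2.6512 phi_2 - 0.1334 phi_3 = 1.1447
  (R3) 1.1447 phi_1 - 0.1334 phi_2 + 2.6512 phi_3 = 0.4872
Gaussian elimination:
  R2 <- R2 - (-0.1334/2.6512) R1 = R2 - (-0.050317) R1:  2.644488 phi_2 - 0.075802 phi_3 = 1.137988
  R3 <- R3 - (1.1447/2.6512) R1 = R3 - (0.431767) R1:  -0.075802 phi_2 + 2.156957 phi_3 = 0.544798
  R3 <- R3 - (-0.075802/2.644488) R2 = R3 - (-0.028664) R2:  2.154784 phi_3 = 0.577417
Back-substitution:
  phi_hat_3 = 0.577417 / 2.154784 = 0.26797
  phi_hat_2 = (1.137988 - (-0.075802)(0.26797)) / 2.644488 = 0.438006
  phi_hat_1 = (-0.1334 - (-0.1334)(0.438006) - (1.1447)(0.26797)) / 2.6512 = -0.143978
So phi_hat = [-0.1440, 0.4380, 0.2680].
Therefore phi_hat_1 = -0.1440.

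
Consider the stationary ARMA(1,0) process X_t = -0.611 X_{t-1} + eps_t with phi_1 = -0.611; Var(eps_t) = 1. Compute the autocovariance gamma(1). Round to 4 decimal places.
\gamma(1) = -0.9750

Multiply the model equation by X_{t-k} and take expectations. With theta_0 = psi_0 = 1 and psi_j the MA(infinity) weights, this gives
  gamma(k) - sum_i phi_i gamma(k-i) = c_k,
  c_k = sigma^2 * sum_{j=k..q} theta_j psi_{j-k}   (c_k = 0 for k > q),
using gamma(-m) = gamma(m).
Pure AR (q = 0): c_0 = sigma^2 = 1, c_k = 0 for k >= 1.
Equations for k = 0 and k = 1 (AR order 1):
  gamma(0) = phi_1 gamma(1) + c_0
  gamma(1) = phi_1 gamma(0) + c_1
Substituting the second into the first: gamma(0) (1 - phi_1^2) = c_0 + phi_1 c_1, so
  gamma(0) = c_0 / (1 - phi_1^2) = 1 / (1 - (-0.611)^2) = 1 / 0.626679 = 1.595713.
  gamma(1) = phi_1 gamma(0) = (-0.611)(1.595713) = -0.974981.
Therefore gamma(1) = -0.9750 (to 4 decimal places).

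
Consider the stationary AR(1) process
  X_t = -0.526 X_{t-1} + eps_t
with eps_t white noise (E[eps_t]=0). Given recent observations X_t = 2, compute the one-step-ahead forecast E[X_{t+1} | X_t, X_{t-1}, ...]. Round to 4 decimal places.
E[X_{t+1} \mid \mathcal F_t] = -1.0520

For an AR(p) model X_t = c + sum_i phi_i X_{t-i} + eps_t, the
one-step-ahead conditional mean is
  E[X_{t+1} | X_t, ...] = c + sum_i phi_i X_{t+1-i}.
Substitute known values:
  E[X_{t+1} | ...] = (-0.526) * (2)
                   = -1.0520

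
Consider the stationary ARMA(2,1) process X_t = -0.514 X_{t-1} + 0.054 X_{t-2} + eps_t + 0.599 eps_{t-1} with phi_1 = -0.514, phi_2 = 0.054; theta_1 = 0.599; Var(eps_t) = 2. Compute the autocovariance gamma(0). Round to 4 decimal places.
\gamma(0) = 2.0147

Multiply the model equation by X_{t-k} and take expectations. With theta_0 = psi_0 = 1 and psi_j the MA(infinity) weights, this gives
  gamma(k) - sum_i phi_i gamma(k-i) = c_k,
  c_k = sigma^2 * sum_{j=k..q} theta_j psi_{j-k}   (c_k = 0 for k > q),
using gamma(-m) = gamma(m).
psi-weights needed (psi_j = theta_j + sum_i phi_i psi_{j-i}):
  psi_1 = theta_1 + phi_1 = 0.599 + (-0.514) = 0.085
Right-hand sides:
  c_0 = sigma^2 (1 + theta_1 psi_1) = 2 * (1 + (0.599)(0.085)) = 2 * 1.050915 = 2.10183
  c_1 = sigma^2 theta_1 = 2 * (0.599) = 1.198
  c_2 = 0
Equations for k = 0, 1, 2 (AR order 2, c_2 = 0):
  (E0) gamma(0) = phi_1 gamma(1) + phi_2 gamma(2) + c_0
  (E1) gamma(1) = phi_1 gamma(0) + phi_2 gamma(1) + c_1
  (E2) gamma(2) = phi_1 gamma(1) + phi_2 gamma(0)
From (E1): gamma(1) = A gamma(0) + B with
  A = phi_1 / (1 - phi_2) = -0.514 / 0.946 = -0.54334,   B = c_1 / (1 - phi_2) = 1.198 / 0.946 = 1.266385.
Insert (E2) into (E0): gamma(0) (1 - phi_2^2) = phi_1 (1 + phi_2) gamma(1) + c_0.
  phi_1 (1 + phi_2) = (-0.514)(1.054) = -0.541756,   1 - phi_2^2 = 0.997084.
Replace gamma(1) by A gamma(0) + B and collect gamma(0):
  gamma(0) [0.997084 - (-0.541756)(-0.54334)] = (-0.541756)(1.266385) + 2.10183
  gamma(0) * 0.702726 = 1.415758
  gamma(0) = 1.415758 / 0.702726 = 2.014666.
Therefore gamma(0) = 2.0147 (to 4 decimal places).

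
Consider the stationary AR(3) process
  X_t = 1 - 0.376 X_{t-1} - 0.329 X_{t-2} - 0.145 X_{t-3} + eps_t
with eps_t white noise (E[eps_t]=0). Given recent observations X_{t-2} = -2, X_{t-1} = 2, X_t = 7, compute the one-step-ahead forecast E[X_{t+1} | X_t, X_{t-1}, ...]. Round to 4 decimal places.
E[X_{t+1} \mid \mathcal F_t] = -2.0000

For an AR(p) model X_t = c + sum_i phi_i X_{t-i} + eps_t, the
one-step-ahead conditional mean is
  E[X_{t+1} | X_t, ...] = c + sum_i phi_i X_{t+1-i}.
Substitute known values:
  E[X_{t+1} | ...] = 1 + (-0.376) * (7) + (-0.329) * (2) + (-0.145) * (-2)
                   = -2.0000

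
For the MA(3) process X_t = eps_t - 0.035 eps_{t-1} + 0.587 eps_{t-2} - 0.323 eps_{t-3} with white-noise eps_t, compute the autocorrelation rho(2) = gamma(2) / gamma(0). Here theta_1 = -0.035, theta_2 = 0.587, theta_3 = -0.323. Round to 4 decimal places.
\rho(2) = 0.4126

For an MA(q) process with theta_0 = 1, the autocovariance is
  gamma(k) = sigma^2 * sum_{i=0..q-k} theta_i * theta_{i+k},
and rho(k) = gamma(k) / gamma(0). Sigma^2 cancels.
  numerator   = (1)*(0.587) + (-0.035)*(-0.323) = 0.598305.
  denominator = (1)^2 + (-0.035)^2 + (0.587)^2 + (-0.323)^2 = 1.450123.
  rho(2) = 0.598305 / 1.450123 = 0.4126.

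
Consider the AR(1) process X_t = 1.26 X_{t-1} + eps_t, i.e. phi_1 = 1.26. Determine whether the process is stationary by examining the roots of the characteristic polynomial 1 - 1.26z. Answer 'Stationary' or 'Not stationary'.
\text{Not stationary}

The AR(p) characteristic polynomial is P(z) = 1 - 1.26z.
Stationarity requires all roots to lie outside the unit circle, i.e. |z| > 1 for every root.
This is linear in z: 1 + (-1.26) z = 0  =>  z = -1/(-1.26) = 0.793651,  |z| = 0.793651.
Moduli of all roots: 0.7937.
All moduli strictly greater than 1? No.
Verdict: Not stationary.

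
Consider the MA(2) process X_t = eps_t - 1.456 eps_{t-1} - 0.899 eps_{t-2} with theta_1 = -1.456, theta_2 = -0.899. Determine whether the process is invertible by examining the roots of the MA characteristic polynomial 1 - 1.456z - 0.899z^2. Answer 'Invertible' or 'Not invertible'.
\text{Not invertible}

The MA(q) characteristic polynomial is P(z) = 1 - 1.456z - 0.899z^2.
Invertibility requires all roots to lie outside the unit circle, i.e. |z| > 1 for every root.
Set 1 + (-1.456) z + (-0.899) z^2 = 0, i.e. a z^2 + b z + c = 0 with a = -0.899, b = -1.456, c = 1.
Discriminant D = b^2 - 4ac = (-1.456)^2 - 4*(-0.899)*1 = 2.119936 - (-3.596) = 5.715936.
D >= 0, so the roots are real: z = (-b +/- sqrt(D)) / (2a) = (1.456 +/- 2.390802) / (-1.798).
  z_1 = (1.456 + 2.390802) / (-1.798) = -2.1395,   |z_1| = 2.1395.
  z_2 = (1.456 - 2.390802) / (-1.798) = 0.5199,   |z_2| = 0.5199.
Moduli of all roots: 2.1395, 0.5199.
All moduli strictly greater than 1? No.
Verdict: Not invertible.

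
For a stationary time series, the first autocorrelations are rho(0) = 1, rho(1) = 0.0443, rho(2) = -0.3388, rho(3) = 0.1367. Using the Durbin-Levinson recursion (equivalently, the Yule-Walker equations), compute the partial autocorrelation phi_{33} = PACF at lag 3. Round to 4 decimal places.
\phi_{33} = 0.1950

The PACF at lag k is phi_{kk}, the last component of the solution
to the Yule-Walker system G_k phi = r_k where
  (G_k)_{ij} = rho(|i - j|), (r_k)_i = rho(i), i,j = 1..k.
Equivalently, Durbin-Levinson gives phi_{kk} iteratively:
  phi_{11} = rho(1)
  phi_{kk} = [rho(k) - sum_{j=1..k-1} phi_{k-1,j} rho(k-j)]
            / [1 - sum_{j=1..k-1} phi_{k-1,j} rho(j)],
  phi_{k,j} = phi_{k-1,j} - phi_{kk} phi_{k-1,k-j},  j = 1..k-1.
Step k = 1:
  phi_11 = rho(1) = 0.0443.
Step k = 2:
  phi_22 = [rho(2) - phi_11 rho(1)] / [1 - phi_11 rho(1)] = [-0.3388 - (0.0443)(0.0443)] / [1 - (0.0443)(0.0443)]
         = -0.34076249 / 0.99803751 = -0.341433.
  Update: phi_21 = phi_11 - phi_22 phi_11 = 0.0443 - (-0.341433)(0.0443) = 0.059425.
Step k = 3:
  phi_33 = [rho(3) - phi_21 rho(2) - phi_22 rho(1)] / [1 - phi_21 rho(1) - phi_22 rho(2)]
    numerator   = 0.1367 - (0.059425)(-0.3388) - (-0.341433)(0.0443) = 0.17195881
    denominator = 1 - (0.059425)(0.0443) - (-0.341433)(-0.3388) = 0.8816901
  phi_33 = 0.17195881 / 0.8816901 = 0.195.
Therefore phi_{33} = 0.1950.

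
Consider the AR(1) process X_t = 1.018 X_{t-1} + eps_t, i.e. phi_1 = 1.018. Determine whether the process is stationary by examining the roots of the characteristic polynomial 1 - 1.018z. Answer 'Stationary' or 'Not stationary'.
\text{Not stationary}

The AR(p) characteristic polynomial is P(z) = 1 - 1.018z.
Stationarity requires all roots to lie outside the unit circle, i.e. |z| > 1 for every root.
This is linear in z: 1 + (-1.018) z = 0  =>  z = -1/(-1.018) = 0.982318,  |z| = 0.982318.
Moduli of all roots: 0.9823.
All moduli strictly greater than 1? No.
Verdict: Not stationary.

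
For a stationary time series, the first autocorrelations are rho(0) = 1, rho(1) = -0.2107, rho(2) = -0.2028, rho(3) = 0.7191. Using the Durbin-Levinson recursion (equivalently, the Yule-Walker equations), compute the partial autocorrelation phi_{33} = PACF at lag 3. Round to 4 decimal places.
\phi_{33} = 0.6850

The PACF at lag k is phi_{kk}, the last component of the solution
to the Yule-Walker system G_k phi = r_k where
  (G_k)_{ij} = rho(|i - j|), (r_k)_i = rho(i), i,j = 1..k.
Equivalently, Durbin-Levinson gives phi_{kk} iteratively:
  phi_{11} = rho(1)
  phi_{kk} = [rho(k) - sum_{j=1..k-1} phi_{k-1,j} rho(k-j)]
            / [1 - sum_{j=1..k-1} phi_{k-1,j} rho(j)],
  phi_{k,j} = phi_{k-1,j} - phi_{kk} phi_{k-1,k-j},  j = 1..k-1.
Step k = 1:
  phi_11 = rho(1) = -0.2107.
Step k = 2:
  phi_22 = [rho(2) - phi_11 rho(1)] / [1 - phi_11 rho(1)] = [-0.2028 - (-0.2107)(-0.2107)] / [1 - (-0.2107)(-0.2107)]
         = -0.24719449 / 0.95560551 = -0.258678.
  Update: phi_21 = phi_11 - phi_22 phi_11 = -0.2107 - (-0.258678)(-0.2107) = -0.265204.
Step k = 3:
  phi_33 = [rho(3) - phi_21 rho(2) - phi_22 rho(1)] / [1 - phi_21 rho(1) - phi_22 rho(2)]
    numerator   = 0.7191 - (-0.265204)(-0.2028) - (-0.258678)(-0.2107) = 0.61081319
    denominator = 1 - (-0.265204)(-0.2107) - (-0.258678)(-0.2028) = 0.89166164
  phi_33 = 0.61081319 / 0.89166164 = 0.685.
Therefore phi_{33} = 0.6850.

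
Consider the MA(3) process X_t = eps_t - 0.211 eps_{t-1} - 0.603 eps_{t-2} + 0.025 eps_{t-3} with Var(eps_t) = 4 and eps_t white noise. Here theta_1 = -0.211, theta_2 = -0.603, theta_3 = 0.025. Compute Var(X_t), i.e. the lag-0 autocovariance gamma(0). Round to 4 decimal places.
\gamma(0) = 5.6350

For an MA(q) process X_t = eps_t + sum_i theta_i eps_{t-i} with
Var(eps_t) = sigma^2, the variance is
  gamma(0) = sigma^2 * (1 + sum_i theta_i^2).
  sum_i theta_i^2 = (-0.211)^2 + (-0.603)^2 + (0.025)^2 = 0.044521 + 0.363609 + 0.000625 = 0.408755.
  gamma(0) = 4 * (1 + 0.408755) = 4 * 1.408755 = 5.63502, which rounds to 5.6350.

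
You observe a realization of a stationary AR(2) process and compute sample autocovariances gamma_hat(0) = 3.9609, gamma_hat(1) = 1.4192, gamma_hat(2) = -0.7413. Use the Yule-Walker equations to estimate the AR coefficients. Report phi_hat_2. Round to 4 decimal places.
\hat\phi_{2} = -0.3620

The Yule-Walker equations for an AR(p) process read, in matrix form,
  Gamma_p phi = r_p,   with   (Gamma_p)_{ij} = gamma(|i - j|),
                       (r_p)_i = gamma(i),   i,j = 1..p.
Substitute the sample gammas (Toeplitz matrix and right-hand side of size 2):
  Gamma_p = [[3.9609, 1.4192], [1.4192, 3.9609]]
  r_p     = [1.4192, -0.7413]
Written out:
  3.9609 phi_1 + 1.4192 phi_2 = 1.4192
  1.4192 phi_1 + 3.9609 phi_2 = -0.7413
Solve by Cramer's rule:
  det = gamma(0)^2 - gamma(1)^2 = (3.9609)^2 - (1.4192)^2 = 15.68872881 - 2.01412864 = 13.67460017
  phi_hat_1 = [gamma(1) gamma(0) - gamma(1) gamma(2)] / det = [(1.4192)(3.9609) - (1.4192)(-0.7413)] / 13.67460017 = 6.67336224 / 13.67460017 = 0.488
  phi_hat_2 = [gamma(0) gamma(2) - gamma(1)^2] / det = [(3.9609)(-0.7413) - (1.4192)^2] / 13.67460017 = -4.95034381 / 13.67460017 = -0.362
So phi_hat = [0.4880, -0.3620].
Therefore phi_hat_2 = -0.3620.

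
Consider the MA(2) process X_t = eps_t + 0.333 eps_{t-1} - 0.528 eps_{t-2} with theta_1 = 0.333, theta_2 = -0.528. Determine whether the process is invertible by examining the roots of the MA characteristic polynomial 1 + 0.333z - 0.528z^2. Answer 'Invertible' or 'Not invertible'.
\text{Invertible}

The MA(q) characteristic polynomial is P(z) = 1 + 0.333z - 0.528z^2.
Invertibility requires all roots to lie outside the unit circle, i.e. |z| > 1 for every root.
Set 1 + (0.333) z + (-0.528) z^2 = 0, i.e. a z^2 + b z + c = 0 with a = -0.528, b = 0.333, c = 1.
Discriminant D = b^2 - 4ac = (0.333)^2 - 4*(-0.528)*1 = 0.110889 - (-2.112) = 2.222889.
D >= 0, so the roots are real: z = (-b +/- sqrt(D)) / (2a) = (-0.333 +/- 1.490936) / (-1.056).
  z_1 = (-0.333 + 1.490936) / (-1.056) = -1.0965,   |z_1| = 1.0965.
  z_2 = (-0.333 - 1.490936) / (-1.056) = 1.7272,   |z_2| = 1.7272.
Moduli of all roots: 1.0965, 1.7272.
All moduli strictly greater than 1? Yes.
Verdict: Invertible.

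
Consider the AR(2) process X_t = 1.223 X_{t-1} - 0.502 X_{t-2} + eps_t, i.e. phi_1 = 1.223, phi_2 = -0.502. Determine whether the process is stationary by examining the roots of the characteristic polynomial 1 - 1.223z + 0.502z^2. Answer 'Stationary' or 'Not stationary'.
\text{Stationary}

The AR(p) characteristic polynomial is P(z) = 1 - 1.223z + 0.502z^2.
Stationarity requires all roots to lie outside the unit circle, i.e. |z| > 1 for every root.
Set 1 + (-1.223) z + (0.502) z^2 = 0, i.e. a z^2 + b z + c = 0 with a = 0.502, b = -1.223, c = 1.
Discriminant D = b^2 - 4ac = (-1.223)^2 - 4*(0.502)*1 = 1.495729 - (2.008) = -0.512271.
D < 0, so the roots are the complex-conjugate pair z = (-b +/- i sqrt(-D)) / (2a) = 1.2181 +/- 0.7129i.
For a conjugate pair |z|^2 = z * conj(z) = (product of roots) = c/a = 1/(0.502) = 1.992032, so |z| = sqrt(1.992032) = 1.4114 for both roots.
Moduli of all roots: 1.4114, 1.4114.
All moduli strictly greater than 1? Yes.
Verdict: Stationary.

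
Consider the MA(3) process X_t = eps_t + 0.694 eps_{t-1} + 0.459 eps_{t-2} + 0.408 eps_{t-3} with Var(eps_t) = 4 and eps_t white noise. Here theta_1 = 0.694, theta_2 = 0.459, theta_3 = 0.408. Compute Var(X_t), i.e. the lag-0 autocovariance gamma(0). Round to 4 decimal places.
\gamma(0) = 7.4351

For an MA(q) process X_t = eps_t + sum_i theta_i eps_{t-i} with
Var(eps_t) = sigma^2, the variance is
  gamma(0) = sigma^2 * (1 + sum_i theta_i^2).
  sum_i theta_i^2 = (0.694)^2 + (0.459)^2 + (0.408)^2 = 0.481636 + 0.210681 + 0.166464 = 0.858781.
  gamma(0) = 4 * (1 + 0.858781) = 4 * 1.858781 = 7.435124, which rounds to 7.4351.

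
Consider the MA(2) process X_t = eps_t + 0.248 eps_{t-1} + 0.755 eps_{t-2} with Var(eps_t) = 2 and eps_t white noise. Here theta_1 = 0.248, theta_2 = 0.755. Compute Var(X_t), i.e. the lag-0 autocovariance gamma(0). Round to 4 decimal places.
\gamma(0) = 3.2631

For an MA(q) process X_t = eps_t + sum_i theta_i eps_{t-i} with
Var(eps_t) = sigma^2, the variance is
  gamma(0) = sigma^2 * (1 + sum_i theta_i^2).
  sum_i theta_i^2 = (0.248)^2 + (0.755)^2 = 0.061504 + 0.570025 = 0.631529.
  gamma(0) = 2 * (1 + 0.631529) = 2 * 1.631529 = 3.263058, which rounds to 3.2631.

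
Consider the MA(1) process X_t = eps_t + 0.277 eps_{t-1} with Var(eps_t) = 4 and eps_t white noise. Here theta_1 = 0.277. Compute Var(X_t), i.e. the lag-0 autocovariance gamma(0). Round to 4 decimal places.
\gamma(0) = 4.3069

For an MA(q) process X_t = eps_t + sum_i theta_i eps_{t-i} with
Var(eps_t) = sigma^2, the variance is
  gamma(0) = sigma^2 * (1 + sum_i theta_i^2).
  sum_i theta_i^2 = (0.277)^2 = 0.076729.
  gamma(0) = 4 * (1 + 0.076729) = 4 * 1.076729 = 4.306916, which rounds to 4.3069.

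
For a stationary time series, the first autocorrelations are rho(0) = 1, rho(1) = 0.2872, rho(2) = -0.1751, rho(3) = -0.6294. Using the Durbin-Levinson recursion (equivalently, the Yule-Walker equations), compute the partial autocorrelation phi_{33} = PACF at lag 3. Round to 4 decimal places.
\phi_{33} = -0.5731

The PACF at lag k is phi_{kk}, the last component of the solution
to the Yule-Walker system G_k phi = r_k where
  (G_k)_{ij} = rho(|i - j|), (r_k)_i = rho(i), i,j = 1..k.
Equivalently, Durbin-Levinson gives phi_{kk} iteratively:
  phi_{11} = rho(1)
  phi_{kk} = [rho(k) - sum_{j=1..k-1} phi_{k-1,j} rho(k-j)]
            / [1 - sum_{j=1..k-1} phi_{k-1,j} rho(j)],
  phi_{k,j} = phi_{k-1,j} - phi_{kk} phi_{k-1,k-j},  j = 1..k-1.
Step k = 1:
  phi_11 = rho(1) = 0.2872.
Step k = 2:
  phi_22 = [rho(2) - phi_11 rho(1)] / [1 - phi_11 rho(1)] = [-0.1751 - (0.2872)(0.2872)] / [1 - (0.2872)(0.2872)]
         = -0.25758384 / 0.91751616 = -0.28074.
  Update: phi_21 = phi_11 - phi_22 phi_11 = 0.2872 - (-0.28074)(0.2872) = 0.367829.
Step k = 3:
  phi_33 = [rho(3) - phi_21 rho(2) - phi_22 rho(1)] / [1 - phi_21 rho(1) - phi_22 rho(2)]
    numerator   = -0.6294 - (0.367829)(-0.1751) - (-0.28074)(0.2872) = -0.48436457
    denominator = 1 - (0.367829)(0.2872) - (-0.28074)(-0.1751) = 0.84520197
  phi_33 = -0.48436457 / 0.84520197 = -0.5731.
Therefore phi_{33} = -0.5731.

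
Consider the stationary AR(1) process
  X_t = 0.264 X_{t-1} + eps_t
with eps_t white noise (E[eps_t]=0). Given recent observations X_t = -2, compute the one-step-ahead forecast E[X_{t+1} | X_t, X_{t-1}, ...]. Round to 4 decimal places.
E[X_{t+1} \mid \mathcal F_t] = -0.5280

For an AR(p) model X_t = c + sum_i phi_i X_{t-i} + eps_t, the
one-step-ahead conditional mean is
  E[X_{t+1} | X_t, ...] = c + sum_i phi_i X_{t+1-i}.
Substitute known values:
  E[X_{t+1} | ...] = (0.264) * (-2)
                   = -0.5280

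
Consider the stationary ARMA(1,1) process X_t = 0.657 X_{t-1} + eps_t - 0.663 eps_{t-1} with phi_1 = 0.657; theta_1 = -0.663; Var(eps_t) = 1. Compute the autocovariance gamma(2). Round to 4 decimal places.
\gamma(2) = -0.0039

Multiply the model equation by X_{t-k} and take expectations. With theta_0 = psi_0 = 1 and psi_j the MA(infinity) weights, this gives
  gamma(k) - sum_i phi_i gamma(k-i) = c_k,
  c_k = sigma^2 * sum_{j=k..q} theta_j psi_{j-k}   (c_k = 0 for k > q),
using gamma(-m) = gamma(m).
psi-weights needed (psi_j = theta_j + sum_i phi_i psi_{j-i}):
  psi_1 = theta_1 + phi_1 = -0.663 + (0.657) = -0.006
Right-hand sides:
  c_0 = sigma^2 (1 + theta_1 psi_1) = 1 * (1 + (-0.663)(-0.006)) = 1 * 1.003978 = 1.003978
  c_1 = sigma^2 theta_1 = 1 * (-0.663) = -0.663
  c_2 = 0
Equations for k = 0 and k = 1 (AR order 1):
  gamma(0) = phi_1 gamma(1) + c_0
  gamma(1) = phi_1 gamma(0) + c_1
Substituting the second into the first: gamma(0) (1 - phi_1^2) = c_0 + phi_1 c_1, so
  gamma(0) = (c_0 + phi_1 c_1) / (1 - phi_1^2) = (1.003978 + (0.657)(-0.663)) / (1 - (0.657)^2) = 0.568387 / 0.568351 = 1.000063.
  gamma(1) = phi_1 gamma(0) + c_1 = (0.657)(1.000063) + (-0.663) = -0.005958.
For k = 2 (> q): gamma(2) = phi_1 gamma(1) = (0.657)(-0.005958) = -0.003915.
Therefore gamma(2) = -0.0039 (to 4 decimal places).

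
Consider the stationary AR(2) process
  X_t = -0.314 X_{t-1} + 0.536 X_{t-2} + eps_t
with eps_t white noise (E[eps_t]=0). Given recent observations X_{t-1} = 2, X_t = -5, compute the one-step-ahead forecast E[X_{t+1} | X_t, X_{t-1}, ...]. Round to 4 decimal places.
E[X_{t+1} \mid \mathcal F_t] = 2.6420

For an AR(p) model X_t = c + sum_i phi_i X_{t-i} + eps_t, the
one-step-ahead conditional mean is
  E[X_{t+1} | X_t, ...] = c + sum_i phi_i X_{t+1-i}.
Substitute known values:
  E[X_{t+1} | ...] = (-0.314) * (-5) + (0.536) * (2)
                   = 2.6420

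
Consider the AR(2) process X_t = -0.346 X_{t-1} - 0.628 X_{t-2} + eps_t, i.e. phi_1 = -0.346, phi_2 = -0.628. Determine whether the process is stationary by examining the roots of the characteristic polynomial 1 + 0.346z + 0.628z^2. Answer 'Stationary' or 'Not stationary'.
\text{Stationary}

The AR(p) characteristic polynomial is P(z) = 1 + 0.346z + 0.628z^2.
Stationarity requires all roots to lie outside the unit circle, i.e. |z| > 1 for every root.
Set 1 + (0.346) z + (0.628) z^2 = 0, i.e. a z^2 + b z + c = 0 with a = 0.628, b = 0.346, c = 1.
Discriminant D = b^2 - 4ac = (0.346)^2 - 4*(0.628)*1 = 0.119716 - (2.512) = -2.392284.
D < 0, so the roots are the complex-conjugate pair z = (-b +/- i sqrt(-D)) / (2a) = -0.2755 +/- 1.2314i.
For a conjugate pair |z|^2 = z * conj(z) = (product of roots) = c/a = 1/(0.628) = 1.592357, so |z| = sqrt(1.592357) = 1.2619 for both roots.
Moduli of all roots: 1.2619, 1.2619.
All moduli strictly greater than 1? Yes.
Verdict: Stationary.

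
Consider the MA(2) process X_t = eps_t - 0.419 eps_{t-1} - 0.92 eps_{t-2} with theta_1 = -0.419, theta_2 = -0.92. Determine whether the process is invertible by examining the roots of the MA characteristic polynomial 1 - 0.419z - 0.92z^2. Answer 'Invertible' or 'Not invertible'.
\text{Not invertible}

The MA(q) characteristic polynomial is P(z) = 1 - 0.419z - 0.92z^2.
Invertibility requires all roots to lie outside the unit circle, i.e. |z| > 1 for every root.
Set 1 + (-0.419) z + (-0.92) z^2 = 0, i.e. a z^2 + b z + c = 0 with a = -0.92, b = -0.419, c = 1.
Discriminant D = b^2 - 4ac = (-0.419)^2 - 4*(-0.92)*1 = 0.175561 - (-3.68) = 3.855561.
D >= 0, so the roots are real: z = (-b +/- sqrt(D)) / (2a) = (0.419 +/- 1.963558) / (-1.84).
  z_1 = (0.419 + 1.963558) / (-1.84) = -1.2949,   |z_1| = 1.2949.
  z_2 = (0.419 - 1.963558) / (-1.84) = 0.8394,   |z_2| = 0.8394.
Moduli of all roots: 1.2949, 0.8394.
All moduli strictly greater than 1? No.
Verdict: Not invertible.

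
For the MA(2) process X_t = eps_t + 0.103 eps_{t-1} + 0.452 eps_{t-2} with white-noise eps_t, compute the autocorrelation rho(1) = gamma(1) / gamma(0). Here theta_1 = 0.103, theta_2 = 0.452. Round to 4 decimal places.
\rho(1) = 0.1231

For an MA(q) process with theta_0 = 1, the autocovariance is
  gamma(k) = sigma^2 * sum_{i=0..q-k} theta_i * theta_{i+k},
and rho(k) = gamma(k) / gamma(0). Sigma^2 cancels.
  numerator   = (1)*(0.103) + (0.103)*(0.452) = 0.149556.
  denominator = (1)^2 + (0.103)^2 + (0.452)^2 = 1.214913.
  rho(1) = 0.149556 / 1.214913 = 0.1231.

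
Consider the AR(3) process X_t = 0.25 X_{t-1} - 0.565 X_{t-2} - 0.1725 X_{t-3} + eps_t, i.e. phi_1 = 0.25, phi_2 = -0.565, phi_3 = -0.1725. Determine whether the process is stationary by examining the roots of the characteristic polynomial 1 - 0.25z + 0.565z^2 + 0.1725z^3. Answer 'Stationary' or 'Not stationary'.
\text{Stationary}

The AR(p) characteristic polynomial is P(z) = 1 - 0.25z + 0.565z^2 + 0.1725z^3.
Stationarity requires all roots to lie outside the unit circle, i.e. |z| > 1 for every root.
Degree 3: look for a simple real root z0 first, then factor out (1 - z/z0) and solve the remaining quadratic.
Testing z0 = -4: P(-4) = 1 + (-0.25)(-4) + (0.565)(-4)^2 + (0.1725)(-4)^3
  = 1 + (1) + (9.04) + (-11.04) = 0.  So z_0 = -4 is a root, |z_0| = 4.
Divide out the factor (1 + 0.25 z) = (1 - z/z0) (since 1/z0 = -0.25):
  P(z) = (1 + 0.25 z)(1 + (-0.5) z + (0.69) z^2)
  [check: z-coef -0.5 - (-0.25) = -0.25; z^2-coef 0.69 - (-0.25)(-0.5) = 0.565; z^3-coef -(-0.25)(0.69) = 0.1725.]
Remaining roots from the quadratic factor 1 + (-0.5) z + (0.69) z^2:
  Set 1 + (-0.5) z + (0.69) z^2 = 0, i.e. a z^2 + b z + c = 0 with a = 0.69, b = -0.5, c = 1.
  Discriminant D = b^2 - 4ac = (-0.5)^2 - 4*(0.69)*1 = 0.25 - (2.76) = -2.51.
  D < 0, so the roots are the complex-conjugate pair z = (-b +/- i sqrt(-D)) / (2a) = 0.3623 +/- 1.148i.
  For a conjugate pair |z|^2 = z * conj(z) = (product of roots) = c/a = 1/(0.69) = 1.449275, so |z| = sqrt(1.449275) = 1.2039 for both roots.
Moduli of all roots: 4.0000, 1.2039, 1.2039.
All moduli strictly greater than 1? Yes.
Verdict: Stationary.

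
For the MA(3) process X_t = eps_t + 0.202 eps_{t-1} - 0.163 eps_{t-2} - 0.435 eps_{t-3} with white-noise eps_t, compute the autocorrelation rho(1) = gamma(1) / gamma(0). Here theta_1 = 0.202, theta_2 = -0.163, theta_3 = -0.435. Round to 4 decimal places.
\rho(1) = 0.1910

For an MA(q) process with theta_0 = 1, the autocovariance is
  gamma(k) = sigma^2 * sum_{i=0..q-k} theta_i * theta_{i+k},
and rho(k) = gamma(k) / gamma(0). Sigma^2 cancels.
  numerator   = (1)*(0.202) + (0.202)*(-0.163) + (-0.163)*(-0.435) = 0.239979.
  denominator = (1)^2 + (0.202)^2 + (-0.163)^2 + (-0.435)^2 = 1.256598.
  rho(1) = 0.239979 / 1.256598 = 0.1910.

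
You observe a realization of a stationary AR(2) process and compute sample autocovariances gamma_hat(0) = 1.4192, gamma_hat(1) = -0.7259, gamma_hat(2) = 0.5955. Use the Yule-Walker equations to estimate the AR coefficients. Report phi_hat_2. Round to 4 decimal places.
\hat\phi_{2} = 0.2140

The Yule-Walker equations for an AR(p) process read, in matrix form,
  Gamma_p phi = r_p,   with   (Gamma_p)_{ij} = gamma(|i - j|),
                       (r_p)_i = gamma(i),   i,j = 1..p.
Substitute the sample gammas (Toeplitz matrix and right-hand side of size 2):
  Gamma_p = [[1.4192, -0.7259], [-0.7259, 1.4192]]
  r_p     = [-0.7259, 0.5955]
Written out:
  1.4192 phi_1 - 0.7259 phi_2 = -0.7259
  -0.7259 phi_1 + 1.4192 phi_2 = 0.5955
Solve by Cramer's rule:
  det = gamma(0)^2 - gamma(1)^2 = (1.4192)^2 - (-0.7259)^2 = 2.01412864 - 0.52693081 = 1.48719783
  phi_hat_1 = [gamma(1) gamma(0) - gamma(1) gamma(2)] / det = [(-0.7259)(1.4192) - (-0.7259)(0.5955)] / 1.48719783 = -0.59792383 / 1.48719783 = -0.402
  phi_hat_2 = [gamma(0) gamma(2) - gamma(1)^2] / det = [(1.4192)(0.5955) - (-0.7259)^2] / 1.48719783 = 0.31820279 / 1.48719783 = 0.214
So phi_hat = [-0.4020, 0.2140].
Therefore phi_hat_2 = 0.2140.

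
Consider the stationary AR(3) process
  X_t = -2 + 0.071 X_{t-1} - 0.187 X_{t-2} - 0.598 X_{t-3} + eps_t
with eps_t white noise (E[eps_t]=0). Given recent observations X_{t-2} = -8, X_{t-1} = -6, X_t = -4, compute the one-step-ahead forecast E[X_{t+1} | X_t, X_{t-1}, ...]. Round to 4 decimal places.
E[X_{t+1} \mid \mathcal F_t] = 3.6220

For an AR(p) model X_t = c + sum_i phi_i X_{t-i} + eps_t, the
one-step-ahead conditional mean is
  E[X_{t+1} | X_t, ...] = c + sum_i phi_i X_{t+1-i}.
Substitute known values:
  E[X_{t+1} | ...] = -2 + (0.071) * (-4) + (-0.187) * (-6) + (-0.598) * (-8)
                   = 3.6220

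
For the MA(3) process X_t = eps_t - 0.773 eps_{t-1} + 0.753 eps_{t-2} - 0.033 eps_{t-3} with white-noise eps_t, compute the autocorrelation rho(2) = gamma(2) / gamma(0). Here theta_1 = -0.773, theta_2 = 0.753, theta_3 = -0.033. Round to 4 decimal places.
\rho(2) = 0.3595

For an MA(q) process with theta_0 = 1, the autocovariance is
  gamma(k) = sigma^2 * sum_{i=0..q-k} theta_i * theta_{i+k},
and rho(k) = gamma(k) / gamma(0). Sigma^2 cancels.
  numerator   = (1)*(0.753) + (-0.773)*(-0.033) = 0.778509.
  denominator = (1)^2 + (-0.773)^2 + (0.753)^2 + (-0.033)^2 = 2.165627.
  rho(2) = 0.778509 / 2.165627 = 0.3595.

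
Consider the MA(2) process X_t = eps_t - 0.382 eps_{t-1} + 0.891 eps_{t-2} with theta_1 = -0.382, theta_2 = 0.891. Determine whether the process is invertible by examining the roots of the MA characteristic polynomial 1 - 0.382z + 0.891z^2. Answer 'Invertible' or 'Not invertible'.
\text{Invertible}

The MA(q) characteristic polynomial is P(z) = 1 - 0.382z + 0.891z^2.
Invertibility requires all roots to lie outside the unit circle, i.e. |z| > 1 for every root.
Set 1 + (-0.382) z + (0.891) z^2 = 0, i.e. a z^2 + b z + c = 0 with a = 0.891, b = -0.382, c = 1.
Discriminant D = b^2 - 4ac = (-0.382)^2 - 4*(0.891)*1 = 0.145924 - (3.564) = -3.418076.
D < 0, so the roots are the complex-conjugate pair z = (-b +/- i sqrt(-D)) / (2a) = 0.2144 +/- 1.0375i.
For a conjugate pair |z|^2 = z * conj(z) = (product of roots) = c/a = 1/(0.891) = 1.122334, so |z| = sqrt(1.122334) = 1.0594 for both roots.
Moduli of all roots: 1.0594, 1.0594.
All moduli strictly greater than 1? Yes.
Verdict: Invertible.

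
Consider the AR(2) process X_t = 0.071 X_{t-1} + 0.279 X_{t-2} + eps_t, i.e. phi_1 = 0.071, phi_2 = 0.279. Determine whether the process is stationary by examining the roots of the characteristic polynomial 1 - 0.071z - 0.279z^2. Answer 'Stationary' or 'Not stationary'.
\text{Stationary}

The AR(p) characteristic polynomial is P(z) = 1 - 0.071z - 0.279z^2.
Stationarity requires all roots to lie outside the unit circle, i.e. |z| > 1 for every root.
Set 1 + (-0.071) z + (-0.279) z^2 = 0, i.e. a z^2 + b z + c = 0 with a = -0.279, b = -0.071, c = 1.
Discriminant D = b^2 - 4ac = (-0.071)^2 - 4*(-0.279)*1 = 0.005041 - (-1.116) = 1.121041.
D >= 0, so the roots are real: z = (-b +/- sqrt(D)) / (2a) = (0.071 +/- 1.058792) / (-0.558).
  z_1 = (0.071 + 1.058792) / (-0.558) = -2.0247,   |z_1| = 2.0247.
  z_2 = (0.071 - 1.058792) / (-0.558) = 1.7702,   |z_2| = 1.7702.
Moduli of all roots: 2.0247, 1.7702.
All moduli strictly greater than 1? Yes.
Verdict: Stationary.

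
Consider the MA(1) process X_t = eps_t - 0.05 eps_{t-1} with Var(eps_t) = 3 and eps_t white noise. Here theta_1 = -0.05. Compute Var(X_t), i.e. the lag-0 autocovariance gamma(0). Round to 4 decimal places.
\gamma(0) = 3.0075

For an MA(q) process X_t = eps_t + sum_i theta_i eps_{t-i} with
Var(eps_t) = sigma^2, the variance is
  gamma(0) = sigma^2 * (1 + sum_i theta_i^2).
  sum_i theta_i^2 = (-0.05)^2 = 0.0025.
  gamma(0) = 3 * (1 + 0.0025) = 3 * 1.0025 = 3.0075.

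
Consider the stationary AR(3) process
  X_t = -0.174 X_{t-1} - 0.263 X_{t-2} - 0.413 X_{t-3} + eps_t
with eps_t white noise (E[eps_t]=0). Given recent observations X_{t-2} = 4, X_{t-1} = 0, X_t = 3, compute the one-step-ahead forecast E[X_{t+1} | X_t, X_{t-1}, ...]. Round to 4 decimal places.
E[X_{t+1} \mid \mathcal F_t] = -2.1740

For an AR(p) model X_t = c + sum_i phi_i X_{t-i} + eps_t, the
one-step-ahead conditional mean is
  E[X_{t+1} | X_t, ...] = c + sum_i phi_i X_{t+1-i}.
Substitute known values:
  E[X_{t+1} | ...] = (-0.174) * (3) + (-0.263) * (0) + (-0.413) * (4)
                   = -2.1740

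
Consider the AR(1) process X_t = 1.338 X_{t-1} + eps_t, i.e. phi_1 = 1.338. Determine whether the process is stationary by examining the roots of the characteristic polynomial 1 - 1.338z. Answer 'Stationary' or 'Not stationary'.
\text{Not stationary}

The AR(p) characteristic polynomial is P(z) = 1 - 1.338z.
Stationarity requires all roots to lie outside the unit circle, i.e. |z| > 1 for every root.
This is linear in z: 1 + (-1.338) z = 0  =>  z = -1/(-1.338) = 0.747384,  |z| = 0.747384.
Moduli of all roots: 0.7474.
All moduli strictly greater than 1? No.
Verdict: Not stationary.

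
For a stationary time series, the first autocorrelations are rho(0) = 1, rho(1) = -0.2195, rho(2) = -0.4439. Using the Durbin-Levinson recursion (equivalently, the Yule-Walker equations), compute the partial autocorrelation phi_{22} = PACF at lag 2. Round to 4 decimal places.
\phi_{22} = -0.5170

The PACF at lag k is phi_{kk}, the last component of the solution
to the Yule-Walker system G_k phi = r_k where
  (G_k)_{ij} = rho(|i - j|), (r_k)_i = rho(i), i,j = 1..k.
Equivalently, Durbin-Levinson gives phi_{kk} iteratively:
  phi_{11} = rho(1)
  phi_{kk} = [rho(k) - sum_{j=1..k-1} phi_{k-1,j} rho(k-j)]
            / [1 - sum_{j=1..k-1} phi_{k-1,j} rho(j)],
  phi_{k,j} = phi_{k-1,j} - phi_{kk} phi_{k-1,k-j},  j = 1..k-1.
Step k = 1:
  phi_11 = rho(1) = -0.2195.
Step k = 2:
  phi_22 = [rho(2) - phi_11 rho(1)] / [1 - phi_11 rho(1)] = [-0.4439 - (-0.2195)(-0.2195)] / [1 - (-0.2195)(-0.2195)]
         = -0.49208025 / 0.95181975 = -0.517.
Therefore phi_{22} = -0.5170.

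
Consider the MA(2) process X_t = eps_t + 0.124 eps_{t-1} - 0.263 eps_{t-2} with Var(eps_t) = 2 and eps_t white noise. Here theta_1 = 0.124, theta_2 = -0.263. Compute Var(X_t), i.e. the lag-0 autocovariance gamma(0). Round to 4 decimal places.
\gamma(0) = 2.1691

For an MA(q) process X_t = eps_t + sum_i theta_i eps_{t-i} with
Var(eps_t) = sigma^2, the variance is
  gamma(0) = sigma^2 * (1 + sum_i theta_i^2).
  sum_i theta_i^2 = (0.124)^2 + (-0.263)^2 = 0.015376 + 0.069169 = 0.084545.
  gamma(0) = 2 * (1 + 0.084545) = 2 * 1.084545 = 2.16909, which rounds to 2.1691.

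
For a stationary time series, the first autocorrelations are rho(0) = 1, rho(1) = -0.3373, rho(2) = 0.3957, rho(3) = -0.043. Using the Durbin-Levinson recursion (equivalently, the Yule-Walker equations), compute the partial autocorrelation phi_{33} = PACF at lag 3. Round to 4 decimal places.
\phi_{33} = 0.1950

The PACF at lag k is phi_{kk}, the last component of the solution
to the Yule-Walker system G_k phi = r_k where
  (G_k)_{ij} = rho(|i - j|), (r_k)_i = rho(i), i,j = 1..k.
Equivalently, Durbin-Levinson gives phi_{kk} iteratively:
  phi_{11} = rho(1)
  phi_{kk} = [rho(k) - sum_{j=1..k-1} phi_{k-1,j} rho(k-j)]
            / [1 - sum_{j=1..k-1} phi_{k-1,j} rho(j)],
  phi_{k,j} = phi_{k-1,j} - phi_{kk} phi_{k-1,k-j},  j = 1..k-1.
Step k = 1:
  phi_11 = rho(1) = -0.3373.
Step k = 2:
  phi_22 = [rho(2) - phi_11 rho(1)] / [1 - phi_11 rho(1)] = [0.3957 - (-0.3373)(-0.3373)] / [1 - (-0.3373)(-0.3373)]
         = 0.28192871 / 0.88622871 = 0.318122.
  Update: phi_21 = phi_11 - phi_22 phi_11 = -0.3373 - (0.318122)(-0.3373) = -0.229998.
Step k = 3:
  phi_33 = [rho(3) - phi_21 rho(2) - phi_22 rho(1)] / [1 - phi_21 rho(1) - phi_22 rho(2)]
    numerator   = -0.043 - (-0.229998)(0.3957) - (0.318122)(-0.3373) = 0.15531251
    denominator = 1 - (-0.229998)(-0.3373) - (0.318122)(0.3957) = 0.79654103
  phi_33 = 0.15531251 / 0.79654103 = 0.195.
Therefore phi_{33} = 0.1950.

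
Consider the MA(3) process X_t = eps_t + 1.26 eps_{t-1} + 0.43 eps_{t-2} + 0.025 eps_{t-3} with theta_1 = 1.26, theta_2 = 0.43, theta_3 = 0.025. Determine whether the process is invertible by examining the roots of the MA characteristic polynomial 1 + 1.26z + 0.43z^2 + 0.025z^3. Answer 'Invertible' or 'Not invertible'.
\text{Invertible}

The MA(q) characteristic polynomial is P(z) = 1 + 1.26z + 0.43z^2 + 0.025z^3.
Invertibility requires all roots to lie outside the unit circle, i.e. |z| > 1 for every root.
Degree 3: look for a simple real root z0 first, then factor out (1 - z/z0) and solve the remaining quadratic.
Testing z0 = -2: P(-2) = 1 + (1.26)(-2) + (0.43)(-2)^2 + (0.025)(-2)^3
  = 1 + (-2.52) + (1.72) + (-0.2) = 0.  So z_0 = -2 is a root, |z_0| = 2.
Divide out the factor (1 + 0.5 z) = (1 - z/z0) (since 1/z0 = -0.5):
  P(z) = (1 + 0.5 z)(1 + (0.76) z + (0.05) z^2)
  [check: z-coef 0.76 - (-0.5) = 1.26; z^2-coef 0.05 - (-0.5)(0.76) = 0.43; z^3-coef -(-0.5)(0.05) = 0.025.]
Remaining roots from the quadratic factor 1 + (0.76) z + (0.05) z^2:
  Set 1 + (0.76) z + (0.05) z^2 = 0, i.e. a z^2 + b z + c = 0 with a = 0.05, b = 0.76, c = 1.
  Discriminant D = b^2 - 4ac = (0.76)^2 - 4*(0.05)*1 = 0.5776 - (0.2) = 0.3776.
  D >= 0, so the roots are real: z = (-b +/- sqrt(D)) / (2a) = (-0.76 +/- 0.614492) / (0.1).
    z_1 = (-0.76 + 0.614492) / (0.1) = -1.4551,   |z_1| = 1.4551.
    z_2 = (-0.76 - 0.614492) / (0.1) = -13.7449,   |z_2| = 13.7449.
Moduli of all roots: 2.0000, 1.4551, 13.7449.
All moduli strictly greater than 1? Yes.
Verdict: Invertible.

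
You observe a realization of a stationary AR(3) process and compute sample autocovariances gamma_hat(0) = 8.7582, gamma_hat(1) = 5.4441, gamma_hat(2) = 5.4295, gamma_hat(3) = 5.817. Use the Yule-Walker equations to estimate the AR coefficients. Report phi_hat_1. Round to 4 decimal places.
\hat\phi_{1} = 0.2480

The Yule-Walker equations for an AR(p) process read, in matrix form,
  Gamma_p phi = r_p,   with   (Gamma_p)_{ij} = gamma(|i - j|),
                       (r_p)_i = gamma(i),   i,j = 1..p.
Substitute the sample gammas (Toeplitz matrix and right-hand side of size 3):
  Gamma_p = [[8.7582, 5.4441, 5.4295], [5.4441, 8.7582, 5.4441], [5.4295, 5.4441, 8.7582]]
  r_p     = [5.4441, 5.4295, 5.817]
Written out (R1..R3):
  (R1) 8.7582 phi_1 + 5.4441 phi_2 + 5.4295 phi_3 = 5.4441
  (R2) 5.4441 phi_1 + 8.7582 phi_2 + 5.4441 phi_3 = 5.4295
  (R3) 5.4295 phi_1 + 5.4441 phi_2 + 8.7582 phi_3 = 5.817
Gaussian elimination:
  R2 <- R2 - (5.4441/8.7582) R1 = R2 - (0.6216) R1:  5.374146 phi_2 + 2.069121 phi_3 = 2.045446
  R3 <- R3 - (5.4295/8.7582) R1 = R3 - (0.619933) R1:  2.069121 phi_2 + 5.392272 phi_3 = 2.442021
  R3 <- R3 - (2.069121/5.374146) R2 = R3 - (0.385014) R2:  4.595632 phi_3 = 1.654496
Back-substitution:
  phi_hat_3 = 1.654496 / 4.595632 = 0.360015
  phi_hat_2 = (2.045446 - (2.069121)(0.360015)) / 5.374146 = 0.241998
  phi_hat_1 = (5.4441 - (5.4441)(0.241998) - (5.4295)(0.360015)) / 8.7582 = 0.247989
So phi_hat = [0.2480, 0.2420, 0.3600].
Therefore phi_hat_1 = 0.2480.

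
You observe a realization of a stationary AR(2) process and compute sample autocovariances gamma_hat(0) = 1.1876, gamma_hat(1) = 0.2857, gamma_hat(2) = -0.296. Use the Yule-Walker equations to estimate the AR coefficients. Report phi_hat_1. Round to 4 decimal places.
\hat\phi_{1} = 0.3190

The Yule-Walker equations for an AR(p) process read, in matrix form,
  Gamma_p phi = r_p,   with   (Gamma_p)_{ij} = gamma(|i - j|),
                       (r_p)_i = gamma(i),   i,j = 1..p.
Substitute the sample gammas (Toeplitz matrix and right-hand side of size 2):
  Gamma_p = [[1.1876, 0.2857], [0.2857, 1.1876]]
  r_p     = [0.2857, -0.296]
Written out:
  1.1876 phi_1 + 0.2857 phi_2 = 0.2857
  0.2857 phi_1 + 1.1876 phi_2 = -0.296
Solve by Cramer's rule:
  det = gamma(0)^2 - gamma(1)^2 = (1.1876)^2 - (0.2857)^2 = 1.41039376 - 0.08162449 = 1.32876927
  phi_hat_1 = [gamma(1) gamma(0) - gamma(1) gamma(2)] / det = [(0.2857)(1.1876) - (0.2857)(-0.296)] / 1.32876927 = 0.42386452 / 1.32876927 = 0.319
  phi_hat_2 = [gamma(0) gamma(2) - gamma(1)^2] / det = [(1.1876)(-0.296) - (0.2857)^2] / 1.32876927 = -0.43315409 / 1.32876927 = -0.326
So phi_hat = [0.3190, -0.3260].
Therefore phi_hat_1 = 0.3190.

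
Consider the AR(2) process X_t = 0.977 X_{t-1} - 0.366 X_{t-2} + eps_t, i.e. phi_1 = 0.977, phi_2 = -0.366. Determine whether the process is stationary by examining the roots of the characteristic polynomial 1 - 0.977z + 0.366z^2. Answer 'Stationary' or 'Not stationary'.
\text{Stationary}

The AR(p) characteristic polynomial is P(z) = 1 - 0.977z + 0.366z^2.
Stationarity requires all roots to lie outside the unit circle, i.e. |z| > 1 for every root.
Set 1 + (-0.977) z + (0.366) z^2 = 0, i.e. a z^2 + b z + c = 0 with a = 0.366, b = -0.977, c = 1.
Discriminant D = b^2 - 4ac = (-0.977)^2 - 4*(0.366)*1 = 0.954529 - (1.464) = -0.509471.
D < 0, so the roots are the complex-conjugate pair z = (-b +/- i sqrt(-D)) / (2a) = 1.3347 +/- 0.9751i.
For a conjugate pair |z|^2 = z * conj(z) = (product of roots) = c/a = 1/(0.366) = 2.73224, so |z| = sqrt(2.73224) = 1.6529 for both roots.
Moduli of all roots: 1.6529, 1.6529.
All moduli strictly greater than 1? Yes.
Verdict: Stationary.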